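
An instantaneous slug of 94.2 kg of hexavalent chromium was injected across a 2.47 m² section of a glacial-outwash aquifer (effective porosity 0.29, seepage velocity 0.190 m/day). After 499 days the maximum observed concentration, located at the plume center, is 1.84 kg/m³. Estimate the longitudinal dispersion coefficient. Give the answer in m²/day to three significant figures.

0.815 m²/day

At the plume center C_max = M/(n_e·A·√(4πDt)), so D = M²/(4πt·(n_e·A·C_max)²).
n_e·A·C_max = 0.29 × 2.47 × 1.84 = 1.318 kg/m.
D = 94.2²/(4π × 499 × 1.318²) = 0.815 m²/day.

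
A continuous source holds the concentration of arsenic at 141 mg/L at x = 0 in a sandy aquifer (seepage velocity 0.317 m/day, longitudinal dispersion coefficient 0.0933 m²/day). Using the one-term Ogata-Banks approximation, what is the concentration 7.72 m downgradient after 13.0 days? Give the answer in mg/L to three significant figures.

For a continuous step input, C/C₀ ≈ ½·erfc((x−vt)/(2√(Dt))).
vt = 0.317 × 13.0 = 4.121 m and 2√(Dt) = 2√(0.0933 × 13.0) = 2.203 m.
Argument (x−vt)/(2√(Dt)) = (7.72 − 4.121)/2.203 = 1.634; ½·erfc(1.634) = 0.01042.
C = 141 × 0.01042 = 1.47 mg/L.

1.47 mg/L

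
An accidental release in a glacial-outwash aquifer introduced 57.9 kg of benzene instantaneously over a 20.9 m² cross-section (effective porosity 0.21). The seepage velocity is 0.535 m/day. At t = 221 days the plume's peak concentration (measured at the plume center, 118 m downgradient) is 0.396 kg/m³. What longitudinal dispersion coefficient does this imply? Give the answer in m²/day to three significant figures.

At the plume center C_max = M/(n_e·A·√(4πDt)), so D = M²/(4πt·(n_e·A·C_max)²).
n_e·A·C_max = 0.21 × 20.9 × 0.396 = 1.738 kg/m.
D = 57.9²/(4π × 221 × 1.738²) = 0.400 m²/day.

0.400 m²/day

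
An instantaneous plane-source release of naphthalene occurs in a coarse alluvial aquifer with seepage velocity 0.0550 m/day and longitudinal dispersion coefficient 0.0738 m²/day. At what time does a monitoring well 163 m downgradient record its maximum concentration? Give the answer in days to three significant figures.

2940 days

For the 1D instantaneous-source solution, setting ∂C/∂t = 0 at fixed x gives v²t² + 2Dt − x² = 0, so t = (√(D² + v²x²) − D)/v².
√(D² + v²x²) = √(0.0738² + 0.0550² × 163²) = 8.965; v² = 0.003025.
t = (8.965 − 0.0738)/0.003025 = 2940 days (vs. the pure-advection estimate x/v = 2960 d).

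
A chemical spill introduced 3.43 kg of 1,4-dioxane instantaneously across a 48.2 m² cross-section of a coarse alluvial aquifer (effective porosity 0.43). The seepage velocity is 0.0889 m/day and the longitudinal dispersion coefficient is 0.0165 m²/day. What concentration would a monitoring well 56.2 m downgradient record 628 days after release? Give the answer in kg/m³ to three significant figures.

For an instantaneous plane source, C(x,t) = M/(n_e·A·√(4πDt)) · exp(−(x−vt)²/(4Dt)), with n_e·A the pore (flow) area.
Plume center vt = 0.0889 × 628 = 55.8292 m, so the well at 56.2 m is 0.3708 m downgradient of the peak.
√(4πDt) = 11.41 m, giving peak height M/(n_e·A·√(4πDt)) = 3.43/(0.43 × 48.2 × 11.41) = 0.01450 kg/m³.
(x−vt)²/(4Dt) = (0.3708)²/(4 × 0.0165 × 628) = 0.003317; exp(−0.003317) = 0.9967.
C = 0.01450 × 0.9967 = 0.0145 kg/m³.

0.0145 kg/m³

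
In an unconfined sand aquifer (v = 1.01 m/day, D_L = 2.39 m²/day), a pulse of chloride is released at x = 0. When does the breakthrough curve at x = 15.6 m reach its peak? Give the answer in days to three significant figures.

For the 1D instantaneous-source solution, setting ∂C/∂t = 0 at fixed x gives v²t² + 2Dt − x² = 0, so t = (√(D² + v²x²) − D)/v².
√(D² + v²x²) = √(2.39² + 1.01² × 15.6²) = 15.94; v² = 1.0201.
t = (15.94 − 2.39)/1.0201 = 13.3 days (vs. the pure-advection estimate x/v = 15.4 d).

13.3 days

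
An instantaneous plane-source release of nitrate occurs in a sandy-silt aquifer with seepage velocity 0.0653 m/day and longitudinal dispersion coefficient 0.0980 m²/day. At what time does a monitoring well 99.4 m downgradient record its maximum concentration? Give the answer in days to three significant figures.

1500 days

For the 1D instantaneous-source solution, setting ∂C/∂t = 0 at fixed x gives v²t² + 2Dt − x² = 0, so t = (√(D² + v²x²) − D)/v².
√(D² + v²x²) = √(0.0980² + 0.0653² × 99.4²) = 6.492; v² = 0.00426409.
t = (6.492 − 0.0980)/0.00426409 = 1500 days (vs. the pure-advection estimate x/v = 1520 d).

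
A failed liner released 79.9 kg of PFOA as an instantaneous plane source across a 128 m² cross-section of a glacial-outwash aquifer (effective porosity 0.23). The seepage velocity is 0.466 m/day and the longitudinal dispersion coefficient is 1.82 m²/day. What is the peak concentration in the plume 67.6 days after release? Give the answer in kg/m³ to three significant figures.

0.0690 kg/m³

The peak of an instantaneous 1D plume sits at x = vt; there the Gaussian factor is 1 and C_max = M/(n_e·A·√(4πDt)), where n_e·A is the pore area the mass is dissolved in.
√(4πDt) = √(4π × 1.82 × 67.6) = 39.32 m, so C_max = 79.9/(0.23 × 128 × 39.32) = 0.0690 kg/m³.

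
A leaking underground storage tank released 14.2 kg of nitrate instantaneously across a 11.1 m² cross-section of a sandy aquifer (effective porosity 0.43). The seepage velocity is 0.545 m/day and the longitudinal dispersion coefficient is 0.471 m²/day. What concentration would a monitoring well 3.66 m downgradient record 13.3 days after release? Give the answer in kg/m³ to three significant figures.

For an instantaneous plane source, C(x,t) = M/(n_e·A·√(4πDt)) · exp(−(x−vt)²/(4Dt)), with n_e·A the pore (flow) area.
Plume center vt = 0.545 × 13.3 = 7.2485 m, so the well at 3.66 m is 3.5885 m upgradient of the peak.
√(4πDt) = 8.872 m, giving peak height M/(n_e·A·√(4πDt)) = 14.2/(0.43 × 11.1 × 8.872) = 0.3353 kg/m³.
(x−vt)²/(4Dt) = (-3.5885)²/(4 × 0.471 × 13.3) = 0.5139; exp(−0.5139) = 0.5982.
C = 0.3353 × 0.5982 = 0.201 kg/m³.

0.201 kg/m³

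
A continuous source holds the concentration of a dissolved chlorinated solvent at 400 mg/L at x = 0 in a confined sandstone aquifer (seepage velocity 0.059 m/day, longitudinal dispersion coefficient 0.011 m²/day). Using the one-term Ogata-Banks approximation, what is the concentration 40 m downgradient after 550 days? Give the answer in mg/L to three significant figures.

5.99 mg/L

For a continuous step input, C/C₀ ≈ ½·erfc((x−vt)/(2√(Dt))).
vt = 0.059 × 550 = 32.45 m and 2√(Dt) = 2√(0.011 × 550) = 4.919 m.
Argument (x−vt)/(2√(Dt)) = (40 − 32.45)/4.919 = 1.535; ½·erfc(1.535) = 0.01497.
C = 400 × 0.01497 = 5.99 mg/L.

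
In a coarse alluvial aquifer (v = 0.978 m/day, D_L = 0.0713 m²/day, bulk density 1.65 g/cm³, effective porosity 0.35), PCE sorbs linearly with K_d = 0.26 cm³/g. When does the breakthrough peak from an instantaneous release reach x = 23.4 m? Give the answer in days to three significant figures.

53.1 days

Retardation factor R = 1 + ρ_b·K_d/n = 1 + 1.65 × 0.26/0.35 = 2.226.
Sorption retards both mechanisms: v_R = v/R = 0.4394 m/day, D_R = D/R = 0.03203 m²/day.
Peak time from v_R²t² + 2D_R t − x² = 0: t = (√(D_R² + v_R²x²) − D_R)/v_R².
√(D_R² + v_R²x²) = √(0.03203² + 0.4394² × 23.4²) = 10.28; v_R² = 0.1931.
t = (10.28 − 0.03203)/0.1931 = 53.1 days.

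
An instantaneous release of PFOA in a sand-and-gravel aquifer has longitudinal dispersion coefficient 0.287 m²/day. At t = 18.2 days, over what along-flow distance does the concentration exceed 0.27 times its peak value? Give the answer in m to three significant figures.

10.5 m

The plume is Gaussian with σ = √(2Dt) = √(2 × 0.287 × 18.2) = 3.232 m.
C/C_peak = exp(−Δx²/(2σ²)) = 0.27 ⇒ Δx = σ·√(−2 ln 0.27) = 3.232 × 1.618 = 5.229 m.
Width = 2Δx = 10.5 m.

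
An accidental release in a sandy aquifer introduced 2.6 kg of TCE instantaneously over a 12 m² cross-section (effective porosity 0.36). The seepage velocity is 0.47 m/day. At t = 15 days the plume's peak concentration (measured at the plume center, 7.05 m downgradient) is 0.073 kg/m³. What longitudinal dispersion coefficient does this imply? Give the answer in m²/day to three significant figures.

0.361 m²/day

At the plume center C_max = M/(n_e·A·√(4πDt)), so D = M²/(4πt·(n_e·A·C_max)²).
n_e·A·C_max = 0.36 × 12 × 0.073 = 0.3154 kg/m.
D = 2.6²/(4π × 15 × 0.3154²) = 0.361 m²/day.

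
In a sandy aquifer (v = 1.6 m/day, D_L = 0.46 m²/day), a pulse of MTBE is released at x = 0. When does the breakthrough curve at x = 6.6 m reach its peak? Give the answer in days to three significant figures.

3.95 days

For the 1D instantaneous-source solution, setting ∂C/∂t = 0 at fixed x gives v²t² + 2Dt − x² = 0, so t = (√(D² + v²x²) − D)/v².
√(D² + v²x²) = √(0.46² + 1.6² × 6.6²) = 10.57; v² = 2.56.
t = (10.57 − 0.46)/2.56 = 3.95 days (vs. the pure-advection estimate x/v = 4.12 d).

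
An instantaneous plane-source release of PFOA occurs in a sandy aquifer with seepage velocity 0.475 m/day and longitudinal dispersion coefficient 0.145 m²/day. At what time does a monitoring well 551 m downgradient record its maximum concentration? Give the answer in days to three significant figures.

1160 days

For the 1D instantaneous-source solution, setting ∂C/∂t = 0 at fixed x gives v²t² + 2Dt − x² = 0, so t = (√(D² + v²x²) − D)/v².
√(D² + v²x²) = √(0.145² + 0.475² × 551²) = 261.7; v² = 0.225625.
t = (261.7 − 0.145)/0.225625 = 1160 days (vs. the pure-advection estimate x/v = 1160 d).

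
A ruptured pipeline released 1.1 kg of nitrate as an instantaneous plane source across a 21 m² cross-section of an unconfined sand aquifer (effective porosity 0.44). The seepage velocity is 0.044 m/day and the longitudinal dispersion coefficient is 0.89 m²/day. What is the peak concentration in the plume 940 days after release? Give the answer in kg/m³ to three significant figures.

The peak of an instantaneous 1D plume sits at x = vt; there the Gaussian factor is 1 and C_max = M/(n_e·A·√(4πDt)), where n_e·A is the pore area the mass is dissolved in.
√(4πDt) = √(4π × 0.89 × 940) = 102.5 m, so C_max = 1.1/(0.44 × 21 × 102.5) = 0.00116 kg/m³.

0.00116 kg/m³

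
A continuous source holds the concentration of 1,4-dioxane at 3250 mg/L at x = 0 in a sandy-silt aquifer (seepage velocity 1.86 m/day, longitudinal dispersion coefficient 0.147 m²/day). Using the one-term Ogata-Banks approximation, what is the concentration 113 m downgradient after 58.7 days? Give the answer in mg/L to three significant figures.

582 mg/L

For a continuous step input, C/C₀ ≈ ½·erfc((x−vt)/(2√(Dt))).
vt = 1.86 × 58.7 = 109.182 m and 2√(Dt) = 2√(0.147 × 58.7) = 5.875 m.
Argument (x−vt)/(2√(Dt)) = (113 − 109.182)/5.875 = 0.6499; ½·erfc(0.6499) = 0.1790.
C = 3250 × 0.1790 = 582 mg/L.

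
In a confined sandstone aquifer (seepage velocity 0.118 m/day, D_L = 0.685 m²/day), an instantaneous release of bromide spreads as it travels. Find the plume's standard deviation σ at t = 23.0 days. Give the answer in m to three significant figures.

5.61 m

Dispersive spreading gives a Gaussian with σ² = 2Dt; advection only shifts the center.
σ = √(2 × 0.685 × 23.0) = 5.61 m.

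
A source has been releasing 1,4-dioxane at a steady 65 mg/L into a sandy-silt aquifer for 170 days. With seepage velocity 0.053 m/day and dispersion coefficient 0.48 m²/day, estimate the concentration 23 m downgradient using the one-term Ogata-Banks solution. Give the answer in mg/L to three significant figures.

For a continuous step input, C/C₀ ≈ ½·erfc((x−vt)/(2√(Dt))).
vt = 0.053 × 170 = 9.01 m and 2√(Dt) = 2√(0.48 × 170) = 18.07 m.
Argument (x−vt)/(2√(Dt)) = (23 − 9.01)/18.07 = 0.7742; ½·erfc(0.7742) = 0.1368.
C = 65 × 0.1368 = 8.89 mg/L.

8.89 mg/L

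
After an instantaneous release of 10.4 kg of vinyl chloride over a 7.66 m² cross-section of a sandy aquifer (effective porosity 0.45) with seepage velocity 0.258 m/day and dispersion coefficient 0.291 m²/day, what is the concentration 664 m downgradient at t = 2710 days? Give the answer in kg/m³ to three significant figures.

For an instantaneous plane source, C(x,t) = M/(n_e·A·√(4πDt)) · exp(−(x−vt)²/(4Dt)), with n_e·A the pore (flow) area.
Plume center vt = 0.258 × 2710 = 699.18 m, so the well at 664 m is 35.18 m upgradient of the peak.
√(4πDt) = 99.55 m, giving peak height M/(n_e·A·√(4πDt)) = 10.4/(0.45 × 7.66 × 99.55) = 0.03031 kg/m³.
(x−vt)²/(4Dt) = (-35.18)²/(4 × 0.291 × 2710) = 0.3923; exp(−0.3923) = 0.6755.
C = 0.03031 × 0.6755 = 0.0205 kg/m³.

0.0205 kg/m³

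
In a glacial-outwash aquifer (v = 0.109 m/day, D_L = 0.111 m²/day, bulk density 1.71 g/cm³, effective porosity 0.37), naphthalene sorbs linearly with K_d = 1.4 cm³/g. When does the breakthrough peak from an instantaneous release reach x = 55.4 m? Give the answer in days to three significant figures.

Retardation factor R = 1 + ρ_b·K_d/n = 1 + 1.71 × 1.4/0.37 = 7.470.
Sorption retards both mechanisms: v_R = v/R = 0.01459 m/day, D_R = D/R = 0.01486 m²/day.
Peak time from v_R²t² + 2D_R t − x² = 0: t = (√(D_R² + v_R²x²) − D_R)/v_R².
√(D_R² + v_R²x²) = √(0.01486² + 0.01459² × 55.4²) = 0.8084; v_R² = 0.0002129.
t = (0.8084 − 0.01486)/0.0002129 = 3730 days.

3730 days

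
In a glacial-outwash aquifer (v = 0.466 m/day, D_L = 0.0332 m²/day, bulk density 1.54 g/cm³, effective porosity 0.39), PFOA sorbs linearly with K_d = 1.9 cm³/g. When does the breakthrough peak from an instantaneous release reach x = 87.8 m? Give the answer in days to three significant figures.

Retardation factor R = 1 + ρ_b·K_d/n = 1 + 1.54 × 1.9/0.39 = 8.503.
Sorption retards both mechanisms: v_R = v/R = 0.05480 m/day, D_R = D/R = 0.003905 m²/day.
Peak time from v_R²t² + 2D_R t − x² = 0: t = (√(D_R² + v_R²x²) − D_R)/v_R².
√(D_R² + v_R²x²) = √(0.003905² + 0.05480² × 87.8²) = 4.811; v_R² = 0.003003.
t = (4.811 − 0.003905)/0.003003 = 1600 days.

1600 days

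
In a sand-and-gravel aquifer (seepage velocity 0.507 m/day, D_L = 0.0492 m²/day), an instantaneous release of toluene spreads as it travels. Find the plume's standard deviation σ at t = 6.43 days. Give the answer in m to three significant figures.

0.795 m

Dispersive spreading gives a Gaussian with σ² = 2Dt; advection only shifts the center.
σ = √(2 × 0.0492 × 6.43) = 0.795 m.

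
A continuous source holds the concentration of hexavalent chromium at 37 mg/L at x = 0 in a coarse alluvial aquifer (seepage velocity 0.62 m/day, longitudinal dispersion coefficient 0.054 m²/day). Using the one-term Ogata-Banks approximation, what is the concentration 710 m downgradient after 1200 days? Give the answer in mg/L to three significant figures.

36.9 mg/L

For a continuous step input, C/C₀ ≈ ½·erfc((x−vt)/(2√(Dt))).
vt = 0.62 × 1200 = 744 m and 2√(Dt) = 2√(0.054 × 1200) = 16.10 m.
Argument (x−vt)/(2√(Dt)) = (710 − 744)/16.10 = -2.112; ½·erfc(-2.112) = 0.9986.
C = 37 × 0.9986 = 36.9 mg/L.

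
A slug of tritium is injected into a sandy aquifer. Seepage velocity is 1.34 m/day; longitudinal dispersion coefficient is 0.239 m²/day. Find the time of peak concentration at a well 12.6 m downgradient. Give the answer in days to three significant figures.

9.27 days

For the 1D instantaneous-source solution, setting ∂C/∂t = 0 at fixed x gives v²t² + 2Dt − x² = 0, so t = (√(D² + v²x²) − D)/v².
√(D² + v²x²) = √(0.239² + 1.34² × 12.6²) = 16.89; v² = 1.7956.
t = (16.89 − 0.239)/1.7956 = 9.27 days (vs. the pure-advection estimate x/v = 9.40 d).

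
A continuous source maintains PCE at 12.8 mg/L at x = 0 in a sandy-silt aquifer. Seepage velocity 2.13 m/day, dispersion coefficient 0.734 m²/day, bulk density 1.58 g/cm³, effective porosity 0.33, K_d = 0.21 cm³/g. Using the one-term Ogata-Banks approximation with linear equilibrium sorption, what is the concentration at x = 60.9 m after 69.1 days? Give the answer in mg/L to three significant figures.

12.3 mg/L

Retardation factor R = 1 + ρ_b·K_d/n = 1 + 1.58 × 0.21/0.33 = 2.005.
Sorption retards both mechanisms: v_R = v/R = 1.062 m/day, D_R = D/R = 0.3661 m²/day.
v_R·t = 1.062 × 69.1 = 73.3842 m; 2√(D_R t) = 10.06 m; argument = (60.9 − 73.3842)/10.06 = -1.241.
C = C₀ × ½·erfc(-1.241) = 12.8 × 0.9604 = 12.3 mg/L.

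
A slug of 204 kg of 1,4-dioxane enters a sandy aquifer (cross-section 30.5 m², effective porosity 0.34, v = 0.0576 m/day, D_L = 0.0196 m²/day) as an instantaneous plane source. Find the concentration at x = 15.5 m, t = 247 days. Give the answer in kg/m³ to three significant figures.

For an instantaneous plane source, C(x,t) = M/(n_e·A·√(4πDt)) · exp(−(x−vt)²/(4Dt)), with n_e·A the pore (flow) area.
Plume center vt = 0.0576 × 247 = 14.2272 m, so the well at 15.5 m is 1.2728 m downgradient of the peak.
√(4πDt) = 7.800 m, giving peak height M/(n_e·A·√(4πDt)) = 204/(0.34 × 30.5 × 7.800) = 2.522 kg/m³.
(x−vt)²/(4Dt) = (1.2728)²/(4 × 0.0196 × 247) = 0.08366; exp(−0.08366) = 0.9197.
C = 2.522 × 0.9197 = 2.32 kg/m³.

2.32 kg/m³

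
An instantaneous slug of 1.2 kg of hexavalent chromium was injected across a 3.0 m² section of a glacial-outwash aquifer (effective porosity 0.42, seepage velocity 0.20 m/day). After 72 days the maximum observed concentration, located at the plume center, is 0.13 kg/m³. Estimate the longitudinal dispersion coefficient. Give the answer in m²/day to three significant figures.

0.0593 m²/day

At the plume center C_max = M/(n_e·A·√(4πDt)), so D = M²/(4πt·(n_e·A·C_max)²).
n_e·A·C_max = 0.42 × 3.0 × 0.13 = 0.1638 kg/m.
D = 1.2²/(4π × 72 × 0.1638²) = 0.0593 m²/day.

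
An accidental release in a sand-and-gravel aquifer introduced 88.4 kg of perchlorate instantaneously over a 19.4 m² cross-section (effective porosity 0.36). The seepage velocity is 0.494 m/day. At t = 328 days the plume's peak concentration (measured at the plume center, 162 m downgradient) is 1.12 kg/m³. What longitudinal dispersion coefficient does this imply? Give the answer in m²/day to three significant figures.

At the plume center C_max = M/(n_e·A·√(4πDt)), so D = M²/(4πt·(n_e·A·C_max)²).
n_e·A·C_max = 0.36 × 19.4 × 1.12 = 7.822 kg/m.
D = 88.4²/(4π × 328 × 7.822²) = 0.0310 m²/day.

0.0310 m²/day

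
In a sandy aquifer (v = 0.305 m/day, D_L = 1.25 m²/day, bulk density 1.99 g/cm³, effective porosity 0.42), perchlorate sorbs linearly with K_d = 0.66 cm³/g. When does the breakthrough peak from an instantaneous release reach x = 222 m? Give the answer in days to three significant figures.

2950 days

Retardation factor R = 1 + ρ_b·K_d/n = 1 + 1.99 × 0.66/0.42 = 4.127.
Sorption retards both mechanisms: v_R = v/R = 0.07390 m/day, D_R = D/R = 0.3029 m²/day.
Peak time from v_R²t² + 2D_R t − x² = 0: t = (√(D_R² + v_R²x²) − D_R)/v_R².
√(D_R² + v_R²x²) = √(0.3029² + 0.07390² × 222²) = 16.41; v_R² = 0.005461.
t = (16.41 − 0.3029)/0.005461 = 2950 days.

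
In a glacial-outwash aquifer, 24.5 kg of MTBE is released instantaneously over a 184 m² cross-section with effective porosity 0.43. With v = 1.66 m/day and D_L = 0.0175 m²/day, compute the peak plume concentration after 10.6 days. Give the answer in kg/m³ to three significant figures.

0.203 kg/m³

The peak of an instantaneous 1D plume sits at x = vt; there the Gaussian factor is 1 and C_max = M/(n_e·A·√(4πDt)), where n_e·A is the pore area the mass is dissolved in.
√(4πDt) = √(4π × 0.0175 × 10.6) = 1.527 m, so C_max = 24.5/(0.43 × 184 × 1.527) = 0.203 kg/m³.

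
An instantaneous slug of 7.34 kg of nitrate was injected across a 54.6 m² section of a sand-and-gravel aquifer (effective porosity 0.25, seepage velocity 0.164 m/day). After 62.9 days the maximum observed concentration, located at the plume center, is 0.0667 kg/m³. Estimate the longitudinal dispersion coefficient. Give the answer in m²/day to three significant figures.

0.0822 m²/day

At the plume center C_max = M/(n_e·A·√(4πDt)), so D = M²/(4πt·(n_e·A·C_max)²).
n_e·A·C_max = 0.25 × 54.6 × 0.0667 = 0.9105 kg/m.
D = 7.34²/(4π × 62.9 × 0.9105²) = 0.0822 m²/day.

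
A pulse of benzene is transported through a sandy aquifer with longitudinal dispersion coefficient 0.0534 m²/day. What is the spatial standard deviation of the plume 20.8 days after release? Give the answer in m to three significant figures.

Dispersive spreading gives a Gaussian with σ² = 2Dt; advection only shifts the center.
σ = √(2 × 0.0534 × 20.8) = 1.49 m.

1.49 m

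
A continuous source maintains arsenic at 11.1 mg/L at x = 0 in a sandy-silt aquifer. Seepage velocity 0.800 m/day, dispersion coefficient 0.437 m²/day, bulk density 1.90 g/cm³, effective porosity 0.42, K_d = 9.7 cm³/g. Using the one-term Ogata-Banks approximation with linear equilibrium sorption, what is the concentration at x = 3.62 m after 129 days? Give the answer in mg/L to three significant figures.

Retardation factor R = 1 + ρ_b·K_d/n = 1 + 1.90 × 9.7/0.42 = 44.88.
Sorption retards both mechanisms: v_R = v/R = 0.01783 m/day, D_R = D/R = 0.009737 m²/day.
v_R·t = 0.01783 × 129 = 2.30007 m; 2√(D_R t) = 2.241 m; argument = (3.62 − 2.30007)/2.241 = 0.5890.
C = C₀ × ½·erfc(0.5890) = 11.1 × 0.2024 = 2.25 mg/L.

2.25 mg/L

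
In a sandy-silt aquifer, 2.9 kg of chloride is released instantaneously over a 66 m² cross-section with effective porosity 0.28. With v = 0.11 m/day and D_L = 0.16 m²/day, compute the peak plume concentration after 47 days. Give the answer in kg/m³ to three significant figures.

The peak of an instantaneous 1D plume sits at x = vt; there the Gaussian factor is 1 and C_max = M/(n_e·A·√(4πDt)), where n_e·A is the pore area the mass is dissolved in.
√(4πDt) = √(4π × 0.16 × 47) = 9.721 m, so C_max = 2.9/(0.28 × 66 × 9.721) = 0.0161 kg/m³.

0.0161 kg/m³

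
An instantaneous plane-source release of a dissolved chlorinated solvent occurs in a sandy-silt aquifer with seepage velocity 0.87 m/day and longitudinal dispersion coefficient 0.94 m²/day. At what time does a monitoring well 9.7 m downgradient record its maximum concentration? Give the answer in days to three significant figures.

9.98 days

For the 1D instantaneous-source solution, setting ∂C/∂t = 0 at fixed x gives v²t² + 2Dt − x² = 0, so t = (√(D² + v²x²) − D)/v².
√(D² + v²x²) = √(0.94² + 0.87² × 9.7²) = 8.491; v² = 0.7569.
t = (8.491 − 0.94)/0.7569 = 9.98 days (vs. the pure-advection estimate x/v = 11.1 d).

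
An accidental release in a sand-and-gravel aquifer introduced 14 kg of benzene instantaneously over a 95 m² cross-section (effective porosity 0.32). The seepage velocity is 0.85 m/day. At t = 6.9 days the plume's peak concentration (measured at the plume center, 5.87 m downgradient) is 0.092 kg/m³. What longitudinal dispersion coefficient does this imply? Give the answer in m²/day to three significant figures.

0.289 m²/day

At the plume center C_max = M/(n_e·A·√(4πDt)), so D = M²/(4πt·(n_e·A·C_max)²).
n_e·A·C_max = 0.32 × 95 × 0.092 = 2.797 kg/m.
D = 14²/(4π × 6.9 × 2.797²) = 0.289 m²/day.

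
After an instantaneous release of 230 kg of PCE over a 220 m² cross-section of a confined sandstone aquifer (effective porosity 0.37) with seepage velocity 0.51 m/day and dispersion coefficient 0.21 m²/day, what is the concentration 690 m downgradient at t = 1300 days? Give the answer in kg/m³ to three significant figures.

0.0247 kg/m³

For an instantaneous plane source, C(x,t) = M/(n_e·A·√(4πDt)) · exp(−(x−vt)²/(4Dt)), with n_e·A the pore (flow) area.
Plume center vt = 0.51 × 1300 = 663 m, so the well at 690 m is 27 m downgradient of the peak.
√(4πDt) = 58.57 m, giving peak height M/(n_e·A·√(4πDt)) = 230/(0.37 × 220 × 58.57) = 0.04824 kg/m³.
(x−vt)²/(4Dt) = (27)²/(4 × 0.21 × 1300) = 0.6676; exp(−0.6676) = 0.5129.
C = 0.04824 × 0.5129 = 0.0247 kg/m³.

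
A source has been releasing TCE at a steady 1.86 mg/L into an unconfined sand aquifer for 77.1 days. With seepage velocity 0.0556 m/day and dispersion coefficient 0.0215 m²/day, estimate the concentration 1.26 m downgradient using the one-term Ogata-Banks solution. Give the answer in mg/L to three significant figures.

1.77 mg/L

For a continuous step input, C/C₀ ≈ ½·erfc((x−vt)/(2√(Dt))).
vt = 0.0556 × 77.1 = 4.28676 m and 2√(Dt) = 2√(0.0215 × 77.1) = 2.575 m.
Argument (x−vt)/(2√(Dt)) = (1.26 − 4.28676)/2.575 = -1.175; ½·erfc(-1.175) = 0.9517.
C = 1.86 × 0.9517 = 1.77 mg/L.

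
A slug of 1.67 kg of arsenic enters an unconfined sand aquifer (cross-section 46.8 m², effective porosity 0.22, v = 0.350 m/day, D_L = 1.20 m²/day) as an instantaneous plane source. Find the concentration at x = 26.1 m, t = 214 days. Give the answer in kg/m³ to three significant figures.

For an instantaneous plane source, C(x,t) = M/(n_e·A·√(4πDt)) · exp(−(x−vt)²/(4Dt)), with n_e·A the pore (flow) area.
Plume center vt = 0.350 × 214 = 74.9 m, so the well at 26.1 m is 48.8 m upgradient of the peak.
√(4πDt) = 56.81 m, giving peak height M/(n_e·A·√(4πDt)) = 1.67/(0.22 × 46.8 × 56.81) = 0.002855 kg/m³.
(x−vt)²/(4Dt) = (-48.8)²/(4 × 1.20 × 214) = 2.318; exp(−2.318) = 0.09847.
C = 0.002855 × 0.09847 = 0.000281 kg/m³.

0.000281 kg/m³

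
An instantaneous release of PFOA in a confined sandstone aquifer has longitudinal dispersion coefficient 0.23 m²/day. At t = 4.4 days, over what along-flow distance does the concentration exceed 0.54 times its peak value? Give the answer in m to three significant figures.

The plume is Gaussian with σ = √(2Dt) = √(2 × 0.23 × 4.4) = 1.423 m.
C/C_peak = exp(−Δx²/(2σ²)) = 0.54 ⇒ Δx = σ·√(−2 ln 0.54) = 1.423 × 1.110 = 1.580 m.
Width = 2Δx = 3.16 m.

3.16 m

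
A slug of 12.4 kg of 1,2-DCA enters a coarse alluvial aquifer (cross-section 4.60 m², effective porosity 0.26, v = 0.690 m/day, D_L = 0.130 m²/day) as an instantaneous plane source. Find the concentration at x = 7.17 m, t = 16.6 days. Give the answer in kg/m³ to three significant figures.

0.238 kg/m³

For an instantaneous plane source, C(x,t) = M/(n_e·A·√(4πDt)) · exp(−(x−vt)²/(4Dt)), with n_e·A the pore (flow) area.
Plume center vt = 0.690 × 16.6 = 11.454 m, so the well at 7.17 m is 4.284 m upgradient of the peak.
√(4πDt) = 5.208 m, giving peak height M/(n_e·A·√(4πDt)) = 12.4/(0.26 × 4.60 × 5.208) = 1.991 kg/m³.
(x−vt)²/(4Dt) = (-4.284)²/(4 × 0.130 × 16.6) = 2.126; exp(−2.126) = 0.1193.
C = 1.991 × 0.1193 = 0.238 kg/m³.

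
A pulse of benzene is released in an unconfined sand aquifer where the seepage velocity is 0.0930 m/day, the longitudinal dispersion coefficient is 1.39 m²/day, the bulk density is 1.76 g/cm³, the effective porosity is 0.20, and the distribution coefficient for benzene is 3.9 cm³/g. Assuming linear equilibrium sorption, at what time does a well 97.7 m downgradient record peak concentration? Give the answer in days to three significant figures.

31900 days

Retardation factor R = 1 + ρ_b·K_d/n = 1 + 1.76 × 3.9/0.20 = 35.32.
Sorption retards both mechanisms: v_R = v/R = 0.002633 m/day, D_R = D/R = 0.03935 m²/day.
Peak time from v_R²t² + 2D_R t − x² = 0: t = (√(D_R² + v_R²x²) − D_R)/v_R².
√(D_R² + v_R²x²) = √(0.03935² + 0.002633² × 97.7²) = 0.2602; v_R² = 6.933e-06.
t = (0.2602 − 0.03935)/6.933e-06 = 31900 days.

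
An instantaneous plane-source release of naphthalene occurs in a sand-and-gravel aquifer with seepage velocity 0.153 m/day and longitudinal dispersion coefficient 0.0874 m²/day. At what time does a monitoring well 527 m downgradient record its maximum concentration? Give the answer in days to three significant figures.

3440 days

For the 1D instantaneous-source solution, setting ∂C/∂t = 0 at fixed x gives v²t² + 2Dt − x² = 0, so t = (√(D² + v²x²) − D)/v².
√(D² + v²x²) = √(0.0874² + 0.153² × 527²) = 80.63; v² = 0.023409.
t = (80.63 − 0.0874)/0.023409 = 3440 days (vs. the pure-advection estimate x/v = 3440 d).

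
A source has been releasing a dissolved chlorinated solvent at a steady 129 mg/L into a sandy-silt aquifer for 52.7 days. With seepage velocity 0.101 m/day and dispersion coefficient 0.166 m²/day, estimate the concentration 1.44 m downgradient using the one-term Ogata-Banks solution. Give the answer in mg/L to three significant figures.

106 mg/L

For a continuous step input, C/C₀ ≈ ½·erfc((x−vt)/(2√(Dt))).
vt = 0.101 × 52.7 = 5.3227 m and 2√(Dt) = 2√(0.166 × 52.7) = 5.915 m.
Argument (x−vt)/(2√(Dt)) = (1.44 − 5.3227)/5.915 = -0.6564; ½·erfc(-0.6564) = 0.8234.
C = 129 × 0.8234 = 106 mg/L.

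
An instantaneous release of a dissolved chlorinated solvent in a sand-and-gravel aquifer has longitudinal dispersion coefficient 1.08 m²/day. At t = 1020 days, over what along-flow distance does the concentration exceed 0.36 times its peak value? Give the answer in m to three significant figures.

The plume is Gaussian with σ = √(2Dt) = √(2 × 1.08 × 1020) = 46.94 m.
C/C_peak = exp(−Δx²/(2σ²)) = 0.36 ⇒ Δx = σ·√(−2 ln 0.36) = 46.94 × 1.429 = 67.08 m.
Width = 2Δx = 134 m.

134 m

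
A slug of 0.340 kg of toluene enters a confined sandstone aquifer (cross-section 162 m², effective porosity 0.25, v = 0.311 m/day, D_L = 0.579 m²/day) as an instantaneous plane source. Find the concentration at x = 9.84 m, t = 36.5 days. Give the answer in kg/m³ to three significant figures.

0.000501 kg/m³

For an instantaneous plane source, C(x,t) = M/(n_e·A·√(4πDt)) · exp(−(x−vt)²/(4Dt)), with n_e·A the pore (flow) area.
Plume center vt = 0.311 × 36.5 = 11.3515 m, so the well at 9.84 m is 1.5115 m upgradient of the peak.
√(4πDt) = 16.30 m, giving peak height M/(n_e·A·√(4πDt)) = 0.340/(0.25 × 162 × 16.30) = 0.0005150 kg/m³.
(x−vt)²/(4Dt) = (-1.5115)²/(4 × 0.579 × 36.5) = 0.02703; exp(−0.02703) = 0.9733.
C = 0.0005150 × 0.9733 = 0.000501 kg/m³.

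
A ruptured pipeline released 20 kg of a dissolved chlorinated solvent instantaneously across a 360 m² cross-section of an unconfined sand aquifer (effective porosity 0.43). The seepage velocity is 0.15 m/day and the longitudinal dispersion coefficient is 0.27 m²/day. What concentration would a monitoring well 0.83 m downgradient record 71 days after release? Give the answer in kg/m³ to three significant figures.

0.00237 kg/m³

For an instantaneous plane source, C(x,t) = M/(n_e·A·√(4πDt)) · exp(−(x−vt)²/(4Dt)), with n_e·A the pore (flow) area.
Plume center vt = 0.15 × 71 = 10.65 m, so the well at 0.83 m is 9.82 m upgradient of the peak.
√(4πDt) = 15.52 m, giving peak height M/(n_e·A·√(4πDt)) = 20/(0.43 × 360 × 15.52) = 0.008325 kg/m³.
(x−vt)²/(4Dt) = (-9.82)²/(4 × 0.27 × 71) = 1.258; exp(−1.258) = 0.2842.
C = 0.008325 × 0.2842 = 0.00237 kg/m³.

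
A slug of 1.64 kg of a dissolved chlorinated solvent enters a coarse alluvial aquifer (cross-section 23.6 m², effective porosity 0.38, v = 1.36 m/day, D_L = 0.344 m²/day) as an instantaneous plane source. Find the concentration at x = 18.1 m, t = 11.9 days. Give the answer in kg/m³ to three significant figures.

For an instantaneous plane source, C(x,t) = M/(n_e·A·√(4πDt)) · exp(−(x−vt)²/(4Dt)), with n_e·A the pore (flow) area.
Plume center vt = 1.36 × 11.9 = 16.184 m, so the well at 18.1 m is 1.916 m downgradient of the peak.
√(4πDt) = 7.172 m, giving peak height M/(n_e·A·√(4πDt)) = 1.64/(0.38 × 23.6 × 7.172) = 0.02550 kg/m³.
(x−vt)²/(4Dt) = (1.916)²/(4 × 0.344 × 11.9) = 0.2242; exp(−0.2242) = 0.7992.
C = 0.02550 × 0.7992 = 0.0204 kg/m³.

0.0204 kg/m³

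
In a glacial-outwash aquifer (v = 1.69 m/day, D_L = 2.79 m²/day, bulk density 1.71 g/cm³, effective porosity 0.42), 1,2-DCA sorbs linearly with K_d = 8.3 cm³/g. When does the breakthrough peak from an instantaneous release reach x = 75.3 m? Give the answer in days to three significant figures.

Retardation factor R = 1 + ρ_b·K_d/n = 1 + 1.71 × 8.3/0.42 = 34.79.
Sorption retards both mechanisms: v_R = v/R = 0.04858 m/day, D_R = D/R = 0.08020 m²/day.
Peak time from v_R²t² + 2D_R t − x² = 0: t = (√(D_R² + v_R²x²) − D_R)/v_R².
√(D_R² + v_R²x²) = √(0.08020² + 0.04858² × 75.3²) = 3.659; v_R² = 0.002360.
t = (3.659 − 0.08020)/0.002360 = 1520 days.

1520 days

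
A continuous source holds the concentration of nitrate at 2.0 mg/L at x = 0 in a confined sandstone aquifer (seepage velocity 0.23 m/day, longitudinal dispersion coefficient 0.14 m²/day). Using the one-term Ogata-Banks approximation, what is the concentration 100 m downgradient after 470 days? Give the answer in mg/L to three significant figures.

For a continuous step input, C/C₀ ≈ ½·erfc((x−vt)/(2√(Dt))).
vt = 0.23 × 470 = 108.1 m and 2√(Dt) = 2√(0.14 × 470) = 16.22 m.
Argument (x−vt)/(2√(Dt)) = (100 − 108.1)/16.22 = -0.4994; ½·erfc(-0.4994) = 0.7600.
C = 2.0 × 0.7600 = 1.52 mg/L.

1.52 mg/L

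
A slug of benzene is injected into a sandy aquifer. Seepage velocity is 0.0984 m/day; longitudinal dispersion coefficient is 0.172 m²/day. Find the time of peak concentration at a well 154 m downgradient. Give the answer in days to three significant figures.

For the 1D instantaneous-source solution, setting ∂C/∂t = 0 at fixed x gives v²t² + 2Dt − x² = 0, so t = (√(D² + v²x²) − D)/v².
√(D² + v²x²) = √(0.172² + 0.0984² × 154²) = 15.15; v² = 0.00968256.
t = (15.15 − 0.172)/0.00968256 = 1550 days (vs. the pure-advection estimate x/v = 1570 d).

1550 days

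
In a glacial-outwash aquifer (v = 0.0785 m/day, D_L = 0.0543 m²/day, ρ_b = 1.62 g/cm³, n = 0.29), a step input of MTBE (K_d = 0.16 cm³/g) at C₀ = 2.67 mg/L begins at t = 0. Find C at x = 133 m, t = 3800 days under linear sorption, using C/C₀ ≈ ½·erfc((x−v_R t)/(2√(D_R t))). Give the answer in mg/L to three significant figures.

2.54 mg/L

Retardation factor R = 1 + ρ_b·K_d/n = 1 + 1.62 × 0.16/0.29 = 1.894.
Sorption retards both mechanisms: v_R = v/R = 0.04145 m/day, D_R = D/R = 0.02867 m²/day.
v_R·t = 0.04145 × 3800 = 157.51 m; 2√(D_R t) = 20.88 m; argument = (133 − 157.51)/20.88 = -1.174.
C = C₀ × ½·erfc(-1.174) = 2.67 × 0.9516 = 2.54 mg/L.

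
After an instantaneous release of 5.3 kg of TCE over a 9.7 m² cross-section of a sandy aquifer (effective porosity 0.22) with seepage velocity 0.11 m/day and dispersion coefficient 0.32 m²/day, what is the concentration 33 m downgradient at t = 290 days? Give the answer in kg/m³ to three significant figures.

0.0725 kg/m³

For an instantaneous plane source, C(x,t) = M/(n_e·A·√(4πDt)) · exp(−(x−vt)²/(4Dt)), with n_e·A the pore (flow) area.
Plume center vt = 0.11 × 290 = 31.9 m, so the well at 33 m is 1.1 m downgradient of the peak.
√(4πDt) = 34.15 m, giving peak height M/(n_e·A·√(4πDt)) = 5.3/(0.22 × 9.7 × 34.15) = 0.07273 kg/m³.
(x−vt)²/(4Dt) = (1.1)²/(4 × 0.32 × 290) = 0.003260; exp(−0.003260) = 0.9967.
C = 0.07273 × 0.9967 = 0.0725 kg/m³.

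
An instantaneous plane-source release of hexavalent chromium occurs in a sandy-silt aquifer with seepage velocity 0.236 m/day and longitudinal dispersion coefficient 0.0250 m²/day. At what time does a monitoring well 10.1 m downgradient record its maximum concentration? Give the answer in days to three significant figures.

42.4 days

For the 1D instantaneous-source solution, setting ∂C/∂t = 0 at fixed x gives v²t² + 2Dt − x² = 0, so t = (√(D² + v²x²) − D)/v².
√(D² + v²x²) = √(0.0250² + 0.236² × 10.1²) = 2.384; v² = 0.055696.
t = (2.384 − 0.0250)/0.055696 = 42.4 days (vs. the pure-advection estimate x/v = 42.8 d).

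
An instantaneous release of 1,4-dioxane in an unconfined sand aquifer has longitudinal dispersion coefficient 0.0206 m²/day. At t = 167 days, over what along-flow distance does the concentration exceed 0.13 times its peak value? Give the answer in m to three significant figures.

10.6 m

The plume is Gaussian with σ = √(2Dt) = √(2 × 0.0206 × 167) = 2.623 m.
C/C_peak = exp(−Δx²/(2σ²)) = 0.13 ⇒ Δx = σ·√(−2 ln 0.13) = 2.623 × 2.020 = 5.298 m.
Width = 2Δx = 10.6 m.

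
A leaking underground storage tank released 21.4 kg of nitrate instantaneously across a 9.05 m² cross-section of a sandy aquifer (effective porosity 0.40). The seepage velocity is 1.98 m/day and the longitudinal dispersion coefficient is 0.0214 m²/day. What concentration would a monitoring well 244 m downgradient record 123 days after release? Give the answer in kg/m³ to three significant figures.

For an instantaneous plane source, C(x,t) = M/(n_e·A·√(4πDt)) · exp(−(x−vt)²/(4Dt)), with n_e·A the pore (flow) area.
Plume center vt = 1.98 × 123 = 243.54 m, so the well at 244 m is 0.46 m downgradient of the peak.
√(4πDt) = 5.751 m, giving peak height M/(n_e·A·√(4πDt)) = 21.4/(0.40 × 9.05 × 5.751) = 1.028 kg/m³.
(x−vt)²/(4Dt) = (0.46)²/(4 × 0.0214 × 123) = 0.02010; exp(−0.02010) = 0.9801.
C = 1.028 × 0.9801 = 1.01 kg/m³.

1.01 kg/m³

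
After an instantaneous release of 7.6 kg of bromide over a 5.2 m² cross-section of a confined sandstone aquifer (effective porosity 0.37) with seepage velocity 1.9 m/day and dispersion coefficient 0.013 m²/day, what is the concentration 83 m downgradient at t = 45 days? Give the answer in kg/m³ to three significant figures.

For an instantaneous plane source, C(x,t) = M/(n_e·A·√(4πDt)) · exp(−(x−vt)²/(4Dt)), with n_e·A the pore (flow) area.
Plume center vt = 1.9 × 45 = 85.5 m, so the well at 83 m is 2.5 m upgradient of the peak.
√(4πDt) = 2.711 m, giving peak height M/(n_e·A·√(4πDt)) = 7.6/(0.37 × 5.2 × 2.711) = 1.457 kg/m³.
(x−vt)²/(4Dt) = (-2.5)²/(4 × 0.013 × 45) = 2.671; exp(−2.671) = 0.06918.
C = 1.457 × 0.06918 = 0.101 kg/m³.

0.101 kg/m³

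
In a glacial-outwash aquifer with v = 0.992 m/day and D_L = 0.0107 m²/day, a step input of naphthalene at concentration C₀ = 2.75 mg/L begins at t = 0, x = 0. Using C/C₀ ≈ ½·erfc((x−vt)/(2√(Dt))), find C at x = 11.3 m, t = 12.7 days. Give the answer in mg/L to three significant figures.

For a continuous step input, C/C₀ ≈ ½·erfc((x−vt)/(2√(Dt))).
vt = 0.992 × 12.7 = 12.5984 m and 2√(Dt) = 2√(0.0107 × 12.7) = 0.7373 m.
Argument (x−vt)/(2√(Dt)) = (11.3 − 12.5984)/0.7373 = -1.761; ½·erfc(-1.761) = 0.9936.
C = 2.75 × 0.9936 = 2.73 mg/L.

2.73 mg/L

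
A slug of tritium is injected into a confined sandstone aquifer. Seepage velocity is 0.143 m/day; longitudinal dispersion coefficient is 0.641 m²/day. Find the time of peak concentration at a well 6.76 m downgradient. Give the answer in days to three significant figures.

25.4 days

For the 1D instantaneous-source solution, setting ∂C/∂t = 0 at fixed x gives v²t² + 2Dt − x² = 0, so t = (√(D² + v²x²) − D)/v².
√(D² + v²x²) = √(0.641² + 0.143² × 6.76²) = 1.160; v² = 0.020449.
t = (1.160 − 0.641)/0.020449 = 25.4 days (vs. the pure-advection estimate x/v = 47.3 d).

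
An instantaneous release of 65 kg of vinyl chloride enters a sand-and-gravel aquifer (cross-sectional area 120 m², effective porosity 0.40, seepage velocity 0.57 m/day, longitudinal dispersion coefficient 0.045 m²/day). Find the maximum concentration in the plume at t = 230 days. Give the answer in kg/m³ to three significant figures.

0.119 kg/m³

The peak of an instantaneous 1D plume sits at x = vt; there the Gaussian factor is 1 and C_max = M/(n_e·A·√(4πDt)), where n_e·A is the pore area the mass is dissolved in.
√(4πDt) = √(4π × 0.045 × 230) = 11.40 m, so C_max = 65/(0.40 × 120 × 11.40) = 0.119 kg/m³.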